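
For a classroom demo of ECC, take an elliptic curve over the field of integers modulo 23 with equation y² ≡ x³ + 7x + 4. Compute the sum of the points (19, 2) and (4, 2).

(19, 2) + (4, 2). λ = (2 - 2)/(4 - 19) ≡ 0/8 mod 23. 8⁻¹ ≡ 3 (mod 23), so λ ≡ 0.
  x = λ² - 19 - 4 = 0 - 23 ≡ 0; y = λ·(19 - 0) - 2 ≡ 21. → (0, 21)

(0, 21)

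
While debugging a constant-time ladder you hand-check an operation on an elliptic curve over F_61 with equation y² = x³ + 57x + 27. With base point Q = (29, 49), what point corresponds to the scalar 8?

(15, 29)

Repeated addition: build up to 8Q.
2Q: tangent at (29, 49): λ = (3·29² + 57)/(2·49) ≡ 18/37. 37⁻¹ ≡ 33 (mod 61), so λ ≡ 18·33 ≡ 45.
  x = λ² - 29 - 29 = 2025 - 58 ≡ 15; y = λ·(29 - 15) - 49 ≡ 32. → (15, 32)
3Q: (15, 32) + (29, 49). λ = (49 - 32)/(29 - 15) ≡ 17/14 mod 61. 14⁻¹ ≡ 48 (mod 61) since 14·48 = 672 ≡ 1, so λ ≡ 23.
  x = λ² - 15 - 29 = 529 - 44 ≡ 58; y = λ·(15 - 58) - 32 ≡ 16. → (58, 16)
4Q: (58, 16) + (29, 49). λ = (49 - 16)/(29 - 58) ≡ 33/32 mod 61. 32⁻¹ ≡ 21 (mod 61) since 32·21 = 672 ≡ 1, so λ ≡ 22.
  x = λ² - 58 - 29 = 484 - 87 ≡ 31; y = λ·(58 - 31) - 16 ≡ 29. → (31, 29)
5Q: (31, 29) + (29, 49). λ = (49 - 29)/(29 - 31) ≡ 20/59 mod 61. 59⁻¹ ≡ 30 (mod 61), so λ ≡ 51.
  x = λ² - 31 - 29 = 2601 - 60 ≡ 40; y = λ·(31 - 40) - 29 ≡ 0. → (40, 0)
6Q: (40, 0) + (29, 49). λ = (49 - 0)/(29 - 40) ≡ 49/50 mod 61. 50⁻¹ ≡ 11 (mod 61), so λ ≡ 51.
  x = λ² - 40 - 29 = 2601 - 69 ≡ 31; y = λ·(40 - 31) - 0 ≡ 32. → (31, 32)
7Q: (31, 32) + (29, 49). λ = (49 - 32)/(29 - 31) ≡ 17/59 mod 61. 59⁻¹ ≡ 30 (mod 61), so λ ≡ 22.
  x = λ² - 31 - 29 = 484 - 60 ≡ 58; y = λ·(31 - 58) - 32 ≡ 45. → (58, 45)
8Q: (58, 45) + (29, 49). λ = (49 - 45)/(29 - 58) ≡ 4/32 mod 61. 32⁻¹ ≡ 21 (mod 61) since 32·21 = 672 ≡ 1, so λ ≡ 23.
  x = λ² - 58 - 29 = 529 - 87 ≡ 15; y = λ·(58 - 15) - 45 ≡ 29. → (15, 29)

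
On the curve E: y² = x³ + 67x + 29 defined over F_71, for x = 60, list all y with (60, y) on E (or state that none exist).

34, 37

x³ + 67x + 29 = 220049 ≡ 20 (mod 71).
Square roots of 20 mod 71: 34 and 37 (since 34² = 1156 ≡ 20).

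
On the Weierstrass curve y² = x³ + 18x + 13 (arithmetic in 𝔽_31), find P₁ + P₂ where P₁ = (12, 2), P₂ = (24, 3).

(9, 6)

(12, 2) + (24, 3). λ = (3 - 2)/(24 - 12) ≡ 1/12 mod 31. 12⁻¹ ≡ 13 (mod 31) since 12·13 = 156 ≡ 1, so λ ≡ 13.
  x = λ² - 12 - 24 = 169 - 36 ≡ 9; y = λ·(12 - 9) - 2 ≡ 6. → (9, 6)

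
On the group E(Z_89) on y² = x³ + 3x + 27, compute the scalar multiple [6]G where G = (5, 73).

(33, 75)

Repeated addition: build up to 6G.
2G: tangent at (5, 73): λ = (3·5² + 3)/(2·73) ≡ 78/57. 57⁻¹ ≡ 25 (mod 89) since 57·25 = 1425 ≡ 1, so λ ≡ 78·25 ≡ 81.
  x = λ² - 5 - 5 = 6561 - 10 ≡ 54; y = λ·(5 - 54) - 73 ≡ 52. → (54, 52)
3G: (54, 52) + (5, 73). λ = (73 - 52)/(5 - 54) ≡ 21/40 mod 89. 40⁻¹ ≡ 69 (mod 89) since 40·69 = 2760 ≡ 1, so λ ≡ 25.
  x = λ² - 54 - 5 = 625 - 59 ≡ 32; y = λ·(54 - 32) - 52 ≡ 53. → (32, 53)
4G: (32, 53) + (5, 73). λ = (73 - 53)/(5 - 32) ≡ 20/62 mod 89. 62⁻¹ ≡ 56 (mod 89), so λ ≡ 52.
  x = λ² - 32 - 5 = 2704 - 37 ≡ 86; y = λ·(32 - 86) - 53 ≡ 76. → (86, 76)
5G: (86, 76) + (5, 73). λ = (73 - 76)/(5 - 86) ≡ 86/8 mod 89. 8⁻¹ ≡ 78 (mod 89), so λ ≡ 33.
  x = λ² - 86 - 5 = 1089 - 91 ≡ 19; y = λ·(86 - 19) - 76 ≡ 88. → (19, 88)
6G: (19, 88) + (5, 73). λ = (73 - 88)/(5 - 19) ≡ 74/75 mod 89. 75⁻¹ ≡ 19 (mod 89), so λ ≡ 71.
  x = λ² - 19 - 5 = 5041 - 24 ≡ 33; y = λ·(19 - 33) - 88 ≡ 75. → (33, 75)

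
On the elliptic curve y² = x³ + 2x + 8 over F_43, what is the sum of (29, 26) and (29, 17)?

The two points share x = 29 and their y-coordinates satisfy 26 + 17 ≡ 0 (mod 43), so they are inverses. Their sum is O.

O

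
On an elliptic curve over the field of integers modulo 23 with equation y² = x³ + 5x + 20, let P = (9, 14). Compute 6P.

(21, 5)

Repeated addition: build up to 6P.
2P: tangent at (9, 14): λ = (3·9² + 5)/(2·14) ≡ 18/5. 5⁻¹ ≡ 14 (mod 23) since 5·14 = 70 ≡ 1, so λ ≡ 18·14 ≡ 22.
  x = λ² - 9 - 9 = 484 - 18 ≡ 6; y = λ·(9 - 6) - 14 ≡ 6. → (6, 6)
3P: (6, 6) + (9, 14). λ = (14 - 6)/(9 - 6) ≡ 8/3 mod 23. 3⁻¹ ≡ 8 (mod 23) since 3·8 = 24 ≡ 1, so λ ≡ 18.
  x = λ² - 6 - 9 = 324 - 15 ≡ 10; y = λ·(6 - 10) - 6 ≡ 14. → (10, 14)
4P: (10, 14) + (9, 14). λ = (14 - 14)/(9 - 10) ≡ 0/22 mod 23. 22⁻¹ ≡ 22 (mod 23), so λ ≡ 0.
  x = λ² - 10 - 9 = 0 - 19 ≡ 4; y = λ·(10 - 4) - 14 ≡ 9. → (4, 9)
5P: (4, 9) + (9, 14). λ = (14 - 9)/(9 - 4) ≡ 5/5 mod 23. 5⁻¹ ≡ 14 (mod 23), so λ ≡ 1.
  x = λ² - 4 - 9 = 1 - 13 ≡ 11; y = λ·(4 - 11) - 9 ≡ 7. → (11, 7)
6P: (11, 7) + (9, 14). λ = (14 - 7)/(9 - 11) ≡ 7/21 mod 23. 21⁻¹ ≡ 11 (mod 23), so λ ≡ 8.
  x = λ² - 11 - 9 = 64 - 20 ≡ 21; y = λ·(11 - 21) - 7 ≡ 5. → (21, 5)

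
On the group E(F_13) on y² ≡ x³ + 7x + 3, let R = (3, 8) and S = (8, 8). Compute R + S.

(3, 8) + (8, 8). λ = (8 - 8)/(8 - 3) ≡ 0/5 mod 13. 5⁻¹ ≡ 8 (mod 13), so λ ≡ 0.
  x = λ² - 3 - 8 = 0 - 11 ≡ 2; y = λ·(3 - 2) - 8 ≡ 5. → (2, 5)

(2, 5)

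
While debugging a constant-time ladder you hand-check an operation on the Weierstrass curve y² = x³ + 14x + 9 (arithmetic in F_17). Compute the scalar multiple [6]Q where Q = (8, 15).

Repeated addition: build up to 6Q.
2Q: tangent at (8, 15): λ = (3·8² + 14)/(2·15) ≡ 2/13. 13⁻¹ ≡ 4 (mod 17), so λ ≡ 2·4 ≡ 8.
  x = λ² - 8 - 8 = 64 - 16 ≡ 14; y = λ·(8 - 14) - 15 ≡ 5. → (14, 5)
3Q: (14, 5) + (8, 15). λ = (15 - 5)/(8 - 14) ≡ 10/11 mod 17. 11⁻¹ ≡ 14 (mod 17), so λ ≡ 4.
  x = λ² - 14 - 8 = 16 - 22 ≡ 11; y = λ·(14 - 11) - 5 ≡ 7. → (11, 7)
4Q: (11, 7) + (8, 15). λ = (15 - 7)/(8 - 11) ≡ 8/14 mod 17. 14⁻¹ ≡ 11 (mod 17) since 14·11 = 154 ≡ 1, so λ ≡ 3.
  x = λ² - 11 - 8 = 9 - 19 ≡ 7; y = λ·(11 - 7) - 7 ≡ 5. → (7, 5)
5Q: (7, 5) + (8, 15). λ = (15 - 5)/(8 - 7) ≡ 10/1 mod 17. 1⁻¹ ≡ 1 (mod 17), so λ ≡ 10.
  x = λ² - 7 - 8 = 100 - 15 ≡ 0; y = λ·(7 - 0) - 5 ≡ 14. → (0, 14)
6Q: (0, 14) + (8, 15). λ = (15 - 14)/(8 - 0) ≡ 1/8 mod 17. 8⁻¹ ≡ 15 (mod 17), so λ ≡ 15.
  x = λ² - 0 - 8 = 225 - 8 ≡ 13; y = λ·(0 - 13) - 14 ≡ 12. → (13, 12)

(13, 12)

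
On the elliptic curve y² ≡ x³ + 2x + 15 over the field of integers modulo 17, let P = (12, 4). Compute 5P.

Repeated addition: build up to 5P.
2P: tangent at (12, 4): λ = (3·12² + 2)/(2·4) ≡ 9/8. 8⁻¹ ≡ 15 (mod 17) since 8·15 = 120 ≡ 1, so λ ≡ 9·15 ≡ 16.
  x = λ² - 12 - 12 = 256 - 24 ≡ 11; y = λ·(12 - 11) - 4 ≡ 12. → (11, 12)
3P: (11, 12) + (12, 4). λ = (4 - 12)/(12 - 11) ≡ 9/1 mod 17. 1⁻¹ ≡ 1 (mod 17) since 1·1 = 1 ≡ 1, so λ ≡ 9.
  x = λ² - 11 - 12 = 81 - 23 ≡ 7; y = λ·(11 - 7) - 12 ≡ 7. → (7, 7)
4P: (7, 7) + (12, 4). λ = (4 - 7)/(12 - 7) ≡ 14/5 mod 17. 5⁻¹ ≡ 7 (mod 17) since 5·7 = 35 ≡ 1, so λ ≡ 13.
  x = λ² - 7 - 12 = 169 - 19 ≡ 14; y = λ·(7 - 14) - 7 ≡ 4. → (14, 4)
5P: (14, 4) + (12, 4). λ = (4 - 4)/(12 - 14) ≡ 0/15 mod 17. 15⁻¹ ≡ 8 (mod 17), so λ ≡ 0.
  x = λ² - 14 - 12 = 0 - 26 ≡ 8; y = λ·(14 - 8) - 4 ≡ 13. → (8, 13)

(8, 13)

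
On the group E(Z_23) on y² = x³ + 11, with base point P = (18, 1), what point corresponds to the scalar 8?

(16, 6)

Double-and-add on 8 = (1000)₂. Start with P = (18, 1) for the leading 1-bit.
double: tangent at (18, 1): λ = (3·18² + 0)/(2·1) ≡ 6/2. 2⁻¹ ≡ 12 (mod 23) since 2·12 = 24 ≡ 1, so λ ≡ 6·12 ≡ 3.
  x = λ² - 18 - 18 = 9 - 36 ≡ 19; y = λ·(18 - 19) - 1 ≡ 19. → (19, 19)
double: tangent at (19, 19): λ = (3·19² + 0)/(2·19) ≡ 2/15. 15⁻¹ ≡ 20 (mod 23) since 15·20 = 300 ≡ 1, so λ ≡ 2·20 ≡ 17.
  x = λ² - 19 - 19 = 289 - 38 ≡ 21; y = λ·(19 - 21) - 19 ≡ 16. → (21, 16)
double: tangent at (21, 16): λ = (3·21² + 0)/(2·16) ≡ 12/9. 9⁻¹ ≡ 18 (mod 23) since 9·18 = 162 ≡ 1, so λ ≡ 12·18 ≡ 9.
  x = λ² - 21 - 21 = 81 - 42 ≡ 16; y = λ·(21 - 16) - 16 ≡ 6. → (16, 6)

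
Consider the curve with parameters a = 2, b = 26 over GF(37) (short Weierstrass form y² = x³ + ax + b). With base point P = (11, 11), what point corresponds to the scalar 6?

O

Double-and-add on 6 = (110)₂. Start with P = (11, 11) for the leading 1-bit.
double: tangent at (11, 11): λ = (3·11² + 2)/(2·11) ≡ 32/22. 22⁻¹ ≡ 32 (mod 37) since 22·32 = 704 ≡ 1, so λ ≡ 32·32 ≡ 25.
  x = λ² - 11 - 11 = 625 - 22 ≡ 11; y = λ·(11 - 11) - 11 ≡ 26. → (11, 26)
add P: (11, 26) + (11, 11): same x and y₁ ≡ -y₂, so the sum is O.
double: O + O = O (identity).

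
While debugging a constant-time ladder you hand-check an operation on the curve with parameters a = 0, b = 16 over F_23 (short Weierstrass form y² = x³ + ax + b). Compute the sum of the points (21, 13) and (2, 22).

(21, 13) + (2, 22). λ = (22 - 13)/(2 - 21) ≡ 9/4 mod 23. 4⁻¹ ≡ 6 (mod 23), so λ ≡ 8.
  x = λ² - 21 - 2 = 64 - 23 ≡ 18; y = λ·(21 - 18) - 13 ≡ 11. → (18, 11)

(18, 11)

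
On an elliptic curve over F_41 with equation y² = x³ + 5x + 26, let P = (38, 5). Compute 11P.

(10, 16)

Double-and-add on 11 = (1011)₂. Start with P = (38, 5) for the leading 1-bit.
double: tangent at (38, 5): λ = (3·38² + 5)/(2·5) ≡ 32/10. 10⁻¹ ≡ 37 (mod 41) since 10·37 = 370 ≡ 1, so λ ≡ 32·37 ≡ 36.
  x = λ² - 38 - 38 = 1296 - 76 ≡ 31; y = λ·(38 - 31) - 5 ≡ 1. → (31, 1)
double: tangent at (31, 1): λ = (3·31² + 5)/(2·1) ≡ 18/2. 2⁻¹ ≡ 21 (mod 41), so λ ≡ 18·21 ≡ 9.
  x = λ² - 31 - 31 = 81 - 62 ≡ 19; y = λ·(31 - 19) - 1 ≡ 25. → (19, 25)
add P: (19, 25) + (38, 5). λ = (5 - 25)/(38 - 19) ≡ 21/19 mod 41. 19⁻¹ ≡ 13 (mod 41) since 19·13 = 247 ≡ 1, so λ ≡ 27.
  x = λ² - 19 - 38 = 729 - 57 ≡ 16; y = λ·(19 - 16) - 25 ≡ 15. → (16, 15)
double: tangent at (16, 15): λ = (3·16² + 5)/(2·15) ≡ 35/30. 30⁻¹ ≡ 26 (mod 41) since 30·26 = 780 ≡ 1, so λ ≡ 35·26 ≡ 8.
  x = λ² - 16 - 16 = 64 - 32 ≡ 32; y = λ·(16 - 32) - 15 ≡ 21. → (32, 21)
add P: (32, 21) + (38, 5). λ = (5 - 21)/(38 - 32) ≡ 25/6 mod 41. 6⁻¹ ≡ 7 (mod 41) since 6·7 = 42 ≡ 1, so λ ≡ 11.
  x = λ² - 32 - 38 = 121 - 70 ≡ 10; y = λ·(32 - 10) - 21 ≡ 16. → (10, 16)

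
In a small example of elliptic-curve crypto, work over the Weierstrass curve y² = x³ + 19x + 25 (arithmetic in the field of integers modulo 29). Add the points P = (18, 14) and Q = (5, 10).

(26, 17)

(18, 14) + (5, 10). λ = (10 - 14)/(5 - 18) ≡ 25/16 mod 29. 16⁻¹ ≡ 20 (mod 29) since 16·20 = 320 ≡ 1, so λ ≡ 7.
  x = λ² - 18 - 5 = 49 - 23 ≡ 26; y = λ·(18 - 26) - 14 ≡ 17. → (26, 17)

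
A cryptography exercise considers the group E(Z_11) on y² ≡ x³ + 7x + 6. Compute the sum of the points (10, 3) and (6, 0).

(10, 8)

(10, 3) + (6, 0). λ = (0 - 3)/(6 - 10) ≡ 8/7 mod 11. 7⁻¹ ≡ 8 (mod 11), so λ ≡ 9.
  x = λ² - 10 - 6 = 81 - 16 ≡ 10; y = λ·(10 - 10) - 3 ≡ 8. → (10, 8)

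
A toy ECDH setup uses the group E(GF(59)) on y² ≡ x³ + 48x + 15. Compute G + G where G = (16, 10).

(42, 3)

tangent at (16, 10): λ = (3·16² + 48)/(2·10) ≡ 49/20. 20⁻¹ ≡ 3 (mod 59), so λ ≡ 49·3 ≡ 29.
  x = λ² - 16 - 16 = 841 - 32 ≡ 42; y = λ·(16 - 42) - 10 ≡ 3. → (42, 3)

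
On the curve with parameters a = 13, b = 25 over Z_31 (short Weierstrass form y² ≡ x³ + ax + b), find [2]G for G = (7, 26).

tangent at (7, 26): λ = (3·7² + 13)/(2·26) ≡ 5/21. 21⁻¹ ≡ 3 (mod 31) since 21·3 = 63 ≡ 1, so λ ≡ 5·3 ≡ 15.
  x = λ² - 7 - 7 = 225 - 14 ≡ 25; y = λ·(7 - 25) - 26 ≡ 14. → (25, 14)

(25, 14)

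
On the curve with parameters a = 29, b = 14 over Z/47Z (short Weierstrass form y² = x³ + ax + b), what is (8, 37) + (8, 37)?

(0, 25)

tangent at (8, 37): λ = (3·8² + 29)/(2·37) ≡ 33/27. 27⁻¹ ≡ 7 (mod 47) since 27·7 = 189 ≡ 1, so λ ≡ 33·7 ≡ 43.
  x = λ² - 8 - 8 = 1849 - 16 ≡ 0; y = λ·(8 - 0) - 37 ≡ 25. → (0, 25)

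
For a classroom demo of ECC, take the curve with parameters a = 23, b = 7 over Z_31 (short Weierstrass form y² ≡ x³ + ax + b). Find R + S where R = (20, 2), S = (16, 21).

(20, 2) + (16, 21). λ = (21 - 2)/(16 - 20) ≡ 19/27 mod 31. 27⁻¹ ≡ 23 (mod 31), so λ ≡ 3.
  x = λ² - 20 - 16 = 9 - 36 ≡ 4; y = λ·(20 - 4) - 2 ≡ 15. → (4, 15)

(4, 15)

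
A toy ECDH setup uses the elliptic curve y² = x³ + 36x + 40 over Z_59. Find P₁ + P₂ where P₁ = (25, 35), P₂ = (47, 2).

(4, 22)

(25, 35) + (47, 2). λ = (2 - 35)/(47 - 25) ≡ 26/22 mod 59. 22⁻¹ ≡ 51 (mod 59), so λ ≡ 28.
  x = λ² - 25 - 47 = 784 - 72 ≡ 4; y = λ·(25 - 4) - 35 ≡ 22. → (4, 22)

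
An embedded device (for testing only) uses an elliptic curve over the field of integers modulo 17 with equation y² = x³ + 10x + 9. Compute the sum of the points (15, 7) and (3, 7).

(16, 10)

(15, 7) + (3, 7). λ = (7 - 7)/(3 - 15) ≡ 0/5 mod 17. 5⁻¹ ≡ 7 (mod 17) since 5·7 = 35 ≡ 1, so λ ≡ 0.
  x = λ² - 15 - 3 = 0 - 18 ≡ 16; y = λ·(15 - 16) - 7 ≡ 10. → (16, 10)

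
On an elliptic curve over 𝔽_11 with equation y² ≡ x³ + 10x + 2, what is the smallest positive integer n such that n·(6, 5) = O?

4

2P: tangent at (6, 5): λ = (3·6² + 10)/(2·5) ≡ 8/10. 10⁻¹ ≡ 10 (mod 11) since 10·10 = 100 ≡ 1, so λ ≡ 8·10 ≡ 3.
  x = λ² - 6 - 6 = 9 - 12 ≡ 8; y = λ·(6 - 8) - 5 ≡ 0. → (8, 0)
3P: (8, 0) + (6, 5). λ = (5 - 0)/(6 - 8) ≡ 5/9 mod 11. 9⁻¹ ≡ 5 (mod 11), so λ ≡ 3.
  x = λ² - 8 - 6 = 9 - 14 ≡ 6; y = λ·(8 - 6) - 0 ≡ 6. → (6, 6)
4P: (6, 6) + (6, 5): same x and y₁ ≡ -y₂, so the sum is O.
4P = O, so the order is 4.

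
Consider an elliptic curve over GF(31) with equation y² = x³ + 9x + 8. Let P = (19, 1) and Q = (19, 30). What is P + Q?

O

The two points share x = 19 and their y-coordinates satisfy 1 + 30 ≡ 0 (mod 31), so they are inverses. Their sum is 𝒪.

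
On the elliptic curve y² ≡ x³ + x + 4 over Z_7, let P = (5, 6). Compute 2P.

(6, 4)

tangent at (5, 6): λ = (3·5² + 1)/(2·6) ≡ 6/5. 5⁻¹ ≡ 3 (mod 7), so λ ≡ 6·3 ≡ 4.
  x = λ² - 5 - 5 = 16 - 10 ≡ 6; y = λ·(5 - 6) - 6 ≡ 4. → (6, 4)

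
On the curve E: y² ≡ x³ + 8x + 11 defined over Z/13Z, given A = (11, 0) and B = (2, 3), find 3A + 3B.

(4, 9)

First 3A:
Repeated addition: build up to 3A.
2A: (11, 0) + (11, 0): same x and y₁ ≡ -y₂, so the sum is O.
3A: O + (11, 0) = (11, 0) (identity).
3A = (11, 0).
Next 3B:
Repeated addition: build up to 3B.
2B: tangent at (2, 3): λ = (3·2² + 8)/(2·3) ≡ 7/6. 6⁻¹ ≡ 11 (mod 13), so λ ≡ 7·11 ≡ 12.
  x = λ² - 2 - 2 = 144 - 4 ≡ 10; y = λ·(2 - 10) - 3 ≡ 5. → (10, 5)
3B: (10, 5) + (2, 3). λ = (3 - 5)/(2 - 10) ≡ 11/5 mod 13. 5⁻¹ ≡ 8 (mod 13), so λ ≡ 10.
  x = λ² - 10 - 2 = 100 - 12 ≡ 10; y = λ·(10 - 10) - 5 ≡ 8. → (10, 8)
3B = (10, 8).
Finally 3A + 3B:
(11, 0) + (10, 8). λ = (8 - 0)/(10 - 11) ≡ 8/12 mod 13. 12⁻¹ ≡ 12 (mod 13), so λ ≡ 5.
  x = λ² - 11 - 10 = 25 - 21 ≡ 4; y = λ·(11 - 4) - 0 ≡ 9. → (4, 9)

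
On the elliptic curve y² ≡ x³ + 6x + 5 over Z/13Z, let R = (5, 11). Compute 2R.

tangent at (5, 11): λ = (3·5² + 6)/(2·11) ≡ 3/9. 9⁻¹ ≡ 3 (mod 13) since 9·3 = 27 ≡ 1, so λ ≡ 3·3 ≡ 9.
  x = λ² - 5 - 5 = 81 - 10 ≡ 6; y = λ·(5 - 6) - 11 ≡ 6. → (6, 6)

(6, 6)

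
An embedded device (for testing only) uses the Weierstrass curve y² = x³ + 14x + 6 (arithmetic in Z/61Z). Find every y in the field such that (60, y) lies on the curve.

x³ + 14x + 6 = 216846 ≡ 52 (mod 61).
Square roots of 52 mod 61: 28 and 33 (since 28² = 784 ≡ 52).

28, 33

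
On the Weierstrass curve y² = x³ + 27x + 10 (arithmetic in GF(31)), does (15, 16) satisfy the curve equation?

y² = 16² ≡ 8; x³ + 27x + 10 = 3790 ≡ 8 (mod 31). 8 = 8.

yes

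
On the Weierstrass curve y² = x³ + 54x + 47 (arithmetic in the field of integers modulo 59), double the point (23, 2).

(39, 42)

tangent at (23, 2): λ = (3·23² + 54)/(2·2) ≡ 48/4. 4⁻¹ ≡ 15 (mod 59), so λ ≡ 48·15 ≡ 12.
  x = λ² - 23 - 23 = 144 - 46 ≡ 39; y = λ·(23 - 39) - 2 ≡ 42. → (39, 42)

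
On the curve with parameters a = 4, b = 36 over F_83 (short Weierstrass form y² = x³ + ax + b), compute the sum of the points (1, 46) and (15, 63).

(1, 46) + (15, 63). λ = (63 - 46)/(15 - 1) ≡ 17/14 mod 83. 14⁻¹ ≡ 6 (mod 83), so λ ≡ 19.
  x = λ² - 1 - 15 = 361 - 16 ≡ 13; y = λ·(1 - 13) - 46 ≡ 58. → (13, 58)

(13, 58)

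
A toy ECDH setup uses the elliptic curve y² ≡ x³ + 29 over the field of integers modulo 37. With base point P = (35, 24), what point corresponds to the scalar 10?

Double-and-add on 10 = (1010)₂. Start with P = (35, 24) for the leading 1-bit.
double: tangent at (35, 24): λ = (3·35² + 0)/(2·24) ≡ 12/11. 11⁻¹ ≡ 27 (mod 37), so λ ≡ 12·27 ≡ 28.
  x = λ² - 35 - 35 = 784 - 70 ≡ 11; y = λ·(35 - 11) - 24 ≡ 19. → (11, 19)
double: tangent at (11, 19): λ = (3·11² + 0)/(2·19) ≡ 30/1. 1⁻¹ ≡ 1 (mod 37), so λ ≡ 30·1 ≡ 30.
  x = λ² - 11 - 11 = 900 - 22 ≡ 27; y = λ·(11 - 27) - 19 ≡ 19. → (27, 19)
add P: (27, 19) + (35, 24). λ = (24 - 19)/(35 - 27) ≡ 5/8 mod 37. 8⁻¹ ≡ 14 (mod 37), so λ ≡ 33.
  x = λ² - 27 - 35 = 1089 - 62 ≡ 28; y = λ·(27 - 28) - 19 ≡ 22. → (28, 22)
double: tangent at (28, 22): λ = (3·28² + 0)/(2·22) ≡ 21/7. 7⁻¹ ≡ 16 (mod 37), so λ ≡ 21·16 ≡ 3.
  x = λ² - 28 - 28 = 9 - 56 ≡ 27; y = λ·(28 - 27) - 22 ≡ 18. → (27, 18)

(27, 18)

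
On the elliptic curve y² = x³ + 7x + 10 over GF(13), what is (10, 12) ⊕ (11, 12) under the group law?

(10, 12) + (11, 12). λ = (12 - 12)/(11 - 10) ≡ 0/1 mod 13. 1⁻¹ ≡ 1 (mod 13) since 1·1 = 1 ≡ 1, so λ ≡ 0.
  x = λ² - 10 - 11 = 0 - 21 ≡ 5; y = λ·(10 - 5) - 12 ≡ 1. → (5, 1)

(5, 1)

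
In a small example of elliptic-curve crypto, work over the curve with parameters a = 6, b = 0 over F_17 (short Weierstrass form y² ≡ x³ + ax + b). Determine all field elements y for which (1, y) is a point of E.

none

x³ + 6x + 0 = 7 ≡ 7 (mod 17).
7 is a non-residue mod 17; no y exists.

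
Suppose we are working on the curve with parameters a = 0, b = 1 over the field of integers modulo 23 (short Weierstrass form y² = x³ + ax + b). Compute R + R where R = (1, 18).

(2, 3)

tangent at (1, 18): λ = (3·1² + 0)/(2·18) ≡ 3/13. 13⁻¹ ≡ 16 (mod 23), so λ ≡ 3·16 ≡ 2.
  x = λ² - 1 - 1 = 4 - 2 ≡ 2; y = λ·(1 - 2) - 18 ≡ 3. → (2, 3)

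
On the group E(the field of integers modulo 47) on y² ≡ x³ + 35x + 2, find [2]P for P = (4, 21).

(10, 41)

tangent at (4, 21): λ = (3·4² + 35)/(2·21) ≡ 36/42. 42⁻¹ ≡ 28 (mod 47), so λ ≡ 36·28 ≡ 21.
  x = λ² - 4 - 4 = 441 - 8 ≡ 10; y = λ·(4 - 10) - 21 ≡ 41. → (10, 41)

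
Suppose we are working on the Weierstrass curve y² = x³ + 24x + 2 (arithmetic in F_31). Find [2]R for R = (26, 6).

tangent at (26, 6): λ = (3·26² + 24)/(2·6) ≡ 6/12. 12⁻¹ ≡ 13 (mod 31), so λ ≡ 6·13 ≡ 16.
  x = λ² - 26 - 26 = 256 - 52 ≡ 18; y = λ·(26 - 18) - 6 ≡ 29. → (18, 29)

(18, 29)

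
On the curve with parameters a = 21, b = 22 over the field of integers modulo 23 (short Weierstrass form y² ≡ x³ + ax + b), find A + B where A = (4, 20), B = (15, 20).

(4, 3)

(4, 20) + (15, 20). λ = (20 - 20)/(15 - 4) ≡ 0/11 mod 23. 11⁻¹ ≡ 21 (mod 23), so λ ≡ 0.
  x = λ² - 4 - 15 = 0 - 19 ≡ 4; y = λ·(4 - 4) - 20 ≡ 3. → (4, 3)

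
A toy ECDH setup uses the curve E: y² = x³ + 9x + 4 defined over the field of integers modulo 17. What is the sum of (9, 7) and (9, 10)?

The two points share x = 9 and their y-coordinates satisfy 7 + 10 ≡ 0 (mod 17), so they are inverses. Their sum is O.

O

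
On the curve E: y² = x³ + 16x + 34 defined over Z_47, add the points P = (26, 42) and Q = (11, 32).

(0, 38)

(26, 42) + (11, 32). λ = (32 - 42)/(11 - 26) ≡ 37/32 mod 47. 32⁻¹ ≡ 25 (mod 47), so λ ≡ 32.
  x = λ² - 26 - 11 = 1024 - 37 ≡ 0; y = λ·(26 - 0) - 42 ≡ 38. → (0, 38)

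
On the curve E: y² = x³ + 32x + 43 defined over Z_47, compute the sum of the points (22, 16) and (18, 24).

(22, 16) + (18, 24). λ = (24 - 16)/(18 - 22) ≡ 8/43 mod 47. 43⁻¹ ≡ 35 (mod 47) since 43·35 = 1505 ≡ 1, so λ ≡ 45.
  x = λ² - 22 - 18 = 2025 - 40 ≡ 11; y = λ·(22 - 11) - 16 ≡ 9. → (11, 9)

(11, 9)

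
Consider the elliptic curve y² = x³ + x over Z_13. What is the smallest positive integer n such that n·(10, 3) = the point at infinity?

2P: tangent at (10, 3): λ = (3·10² + 1)/(2·3) ≡ 2/6. 6⁻¹ ≡ 11 (mod 13), so λ ≡ 2·11 ≡ 9.
  x = λ² - 10 - 10 = 81 - 20 ≡ 9; y = λ·(10 - 9) - 3 ≡ 6. → (9, 6)
3P: (9, 6) + (10, 3). λ = (3 - 6)/(10 - 9) ≡ 10/1 mod 13. 1⁻¹ ≡ 1 (mod 13), so λ ≡ 10.
  x = λ² - 9 - 10 = 100 - 19 ≡ 3; y = λ·(9 - 3) - 6 ≡ 2. → (3, 2)
4P: (3, 2) + (10, 3). λ = (3 - 2)/(10 - 3) ≡ 1/7 mod 13. 7⁻¹ ≡ 2 (mod 13) since 7·2 = 14 ≡ 1, so λ ≡ 2.
  x = λ² - 3 - 10 = 4 - 13 ≡ 4; y = λ·(3 - 4) - 2 ≡ 9. → (4, 9)
5P: (4, 9) + (10, 3). λ = (3 - 9)/(10 - 4) ≡ 7/6 mod 13. 6⁻¹ ≡ 11 (mod 13) since 6·11 = 66 ≡ 1, so λ ≡ 12.
  x = λ² - 4 - 10 = 144 - 14 ≡ 0; y = λ·(4 - 0) - 9 ≡ 0. → (0, 0)
6P: (0, 0) + (10, 3). λ = (3 - 0)/(10 - 0) ≡ 3/10 mod 13. 10⁻¹ ≡ 4 (mod 13), so λ ≡ 12.
  x = λ² - 0 - 10 = 144 - 10 ≡ 4; y = λ·(0 - 4) - 0 ≡ 4. → (4, 4)
7P: (4, 4) + (10, 3). λ = (3 - 4)/(10 - 4) ≡ 12/6 mod 13. 6⁻¹ ≡ 11 (mod 13) since 6·11 = 66 ≡ 1, so λ ≡ 2.
  x = λ² - 4 - 10 = 4 - 14 ≡ 3; y = λ·(4 - 3) - 4 ≡ 11. → (3, 11)
8P: (3, 11) + (10, 3). λ = (3 - 11)/(10 - 3) ≡ 5/7 mod 13. 7⁻¹ ≡ 2 (mod 13), so λ ≡ 10.
  x = λ² - 3 - 10 = 100 - 13 ≡ 9; y = λ·(3 - 9) - 11 ≡ 7. → (9, 7)
9P: (9, 7) + (10, 3). λ = (3 - 7)/(10 - 9) ≡ 9/1 mod 13. 1⁻¹ ≡ 1 (mod 13) since 1·1 = 1 ≡ 1, so λ ≡ 9.
  x = λ² - 9 - 10 = 81 - 19 ≡ 10; y = λ·(9 - 10) - 7 ≡ 10. → (10, 10)
10P: (10, 10) + (10, 3): same x and y₁ ≡ -y₂, so the sum is the point at infinity.
10P = the point at infinity, so the order is 10.

10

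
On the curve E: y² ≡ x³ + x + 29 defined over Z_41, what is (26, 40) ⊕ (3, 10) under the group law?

(33, 40)

(26, 40) + (3, 10). λ = (10 - 40)/(3 - 26) ≡ 11/18 mod 41. 18⁻¹ ≡ 16 (mod 41), so λ ≡ 12.
  x = λ² - 26 - 3 = 144 - 29 ≡ 33; y = λ·(26 - 33) - 40 ≡ 40. → (33, 40)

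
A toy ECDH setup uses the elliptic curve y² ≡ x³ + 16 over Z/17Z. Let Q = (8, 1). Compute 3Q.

(15, 12)

Repeated addition: build up to 3Q.
2Q: tangent at (8, 1): λ = (3·8² + 0)/(2·1) ≡ 5/2. 2⁻¹ ≡ 9 (mod 17), so λ ≡ 5·9 ≡ 11.
  x = λ² - 8 - 8 = 121 - 16 ≡ 3; y = λ·(8 - 3) - 1 ≡ 3. → (3, 3)
3Q: (3, 3) + (8, 1). λ = (1 - 3)/(8 - 3) ≡ 15/5 mod 17. 5⁻¹ ≡ 7 (mod 17), so λ ≡ 3.
  x = λ² - 3 - 8 = 9 - 11 ≡ 15; y = λ·(3 - 15) - 3 ≡ 12. → (15, 12)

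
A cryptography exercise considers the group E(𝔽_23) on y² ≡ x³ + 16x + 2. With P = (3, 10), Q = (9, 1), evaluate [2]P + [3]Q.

First 2P:
Repeated addition: build up to 2P.
2P: tangent at (3, 10): λ = (3·3² + 16)/(2·10) ≡ 20/20. 20⁻¹ ≡ 15 (mod 23), so λ ≡ 20·15 ≡ 1.
  x = λ² - 3 - 3 = 1 - 6 ≡ 18; y = λ·(3 - 18) - 10 ≡ 21. → (18, 21)
2P = (18, 21).
Next 3Q:
Repeated addition: build up to 3Q.
2Q: tangent at (9, 1): λ = (3·9² + 16)/(2·1) ≡ 6/2. 2⁻¹ ≡ 12 (mod 23), so λ ≡ 6·12 ≡ 3.
  x = λ² - 9 - 9 = 9 - 18 ≡ 14; y = λ·(9 - 14) - 1 ≡ 7. → (14, 7)
3Q: (14, 7) + (9, 1). λ = (1 - 7)/(9 - 14) ≡ 17/18 mod 23. 18⁻¹ ≡ 9 (mod 23), so λ ≡ 15.
  x = λ² - 14 - 9 = 225 - 23 ≡ 18; y = λ·(14 - 18) - 7 ≡ 2. → (18, 2)
3Q = (18, 2).
Finally 2P + 3Q:
(18, 21) + (18, 2): same x and y₁ ≡ -y₂, so the sum is the point at infinity.

O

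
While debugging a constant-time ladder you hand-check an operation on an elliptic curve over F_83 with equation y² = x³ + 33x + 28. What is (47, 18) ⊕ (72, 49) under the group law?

(47, 18) + (72, 49). λ = (49 - 18)/(72 - 47) ≡ 31/25 mod 83. 25⁻¹ ≡ 10 (mod 83) since 25·10 = 250 ≡ 1, so λ ≡ 61.
  x = λ² - 47 - 72 = 3721 - 119 ≡ 33; y = λ·(47 - 33) - 18 ≡ 6. → (33, 6)

(33, 6)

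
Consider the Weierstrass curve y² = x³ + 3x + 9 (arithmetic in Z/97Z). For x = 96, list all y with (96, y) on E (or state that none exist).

x³ + 3x + 9 = 885033 ≡ 5 (mod 97).
5 is a non-residue mod 97; no y exists.

none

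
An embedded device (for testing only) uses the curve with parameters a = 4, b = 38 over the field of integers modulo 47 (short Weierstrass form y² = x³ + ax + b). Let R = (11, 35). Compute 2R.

(20, 38)

tangent at (11, 35): λ = (3·11² + 4)/(2·35) ≡ 38/23. 23⁻¹ ≡ 45 (mod 47), so λ ≡ 38·45 ≡ 18.
  x = λ² - 11 - 11 = 324 - 22 ≡ 20; y = λ·(11 - 20) - 35 ≡ 38. → (20, 38)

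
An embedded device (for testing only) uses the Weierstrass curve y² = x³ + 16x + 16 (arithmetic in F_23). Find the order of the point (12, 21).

7

2P: tangent at (12, 21): λ = (3·12² + 16)/(2·21) ≡ 11/19. 19⁻¹ ≡ 17 (mod 23), so λ ≡ 11·17 ≡ 3.
  x = λ² - 12 - 12 = 9 - 24 ≡ 8; y = λ·(12 - 8) - 21 ≡ 14. → (8, 14)
3P: (8, 14) + (12, 21). λ = (21 - 14)/(12 - 8) ≡ 7/4 mod 23. 4⁻¹ ≡ 6 (mod 23) since 4·6 = 24 ≡ 1, so λ ≡ 19.
  x = λ² - 8 - 12 = 361 - 20 ≡ 19; y = λ·(8 - 19) - 14 ≡ 7. → (19, 7)
4P: (19, 7) + (12, 21). λ = (21 - 7)/(12 - 19) ≡ 14/16 mod 23. 16⁻¹ ≡ 13 (mod 23), so λ ≡ 21.
  x = λ² - 19 - 12 = 441 - 31 ≡ 19; y = λ·(19 - 19) - 7 ≡ 16. → (19, 16)
5P: (19, 16) + (12, 21). λ = (21 - 16)/(12 - 19) ≡ 5/16 mod 23. 16⁻¹ ≡ 13 (mod 23), so λ ≡ 19.
  x = λ² - 19 - 12 = 361 - 31 ≡ 8; y = λ·(19 - 8) - 16 ≡ 9. → (8, 9)
6P: (8, 9) + (12, 21). λ = (21 - 9)/(12 - 8) ≡ 12/4 mod 23. 4⁻¹ ≡ 6 (mod 23) since 4·6 = 24 ≡ 1, so λ ≡ 3.
  x = λ² - 8 - 12 = 9 - 20 ≡ 12; y = λ·(8 - 12) - 9 ≡ 2. → (12, 2)
7P: (12, 2) + (12, 21): same x and y₁ ≡ -y₂, so the sum is O.
7P = O, so the order is 7.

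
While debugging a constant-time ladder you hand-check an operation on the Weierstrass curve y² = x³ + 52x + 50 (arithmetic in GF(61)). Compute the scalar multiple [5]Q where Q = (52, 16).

Repeated addition: build up to 5Q.
2Q: tangent at (52, 16): λ = (3·52² + 52)/(2·16) ≡ 51/32. 32⁻¹ ≡ 21 (mod 61) since 32·21 = 672 ≡ 1, so λ ≡ 51·21 ≡ 34.
  x = λ² - 52 - 52 = 1156 - 104 ≡ 15; y = λ·(52 - 15) - 16 ≡ 22. → (15, 22)
3Q: (15, 22) + (52, 16). λ = (16 - 22)/(52 - 15) ≡ 55/37 mod 61. 37⁻¹ ≡ 33 (mod 61), so λ ≡ 46.
  x = λ² - 15 - 52 = 2116 - 67 ≡ 36; y = λ·(15 - 36) - 22 ≡ 49. → (36, 49)
4Q: (36, 49) + (52, 16). λ = (16 - 49)/(52 - 36) ≡ 28/16 mod 61. 16⁻¹ ≡ 42 (mod 61) since 16·42 = 672 ≡ 1, so λ ≡ 17.
  x = λ² - 36 - 52 = 289 - 88 ≡ 18; y = λ·(36 - 18) - 49 ≡ 13. → (18, 13)
5Q: (18, 13) + (52, 16). λ = (16 - 13)/(52 - 18) ≡ 3/34 mod 61. 34⁻¹ ≡ 9 (mod 61), so λ ≡ 27.
  x = λ² - 18 - 52 = 729 - 70 ≡ 49; y = λ·(18 - 49) - 13 ≡ 4. → (49, 4)

(49, 4)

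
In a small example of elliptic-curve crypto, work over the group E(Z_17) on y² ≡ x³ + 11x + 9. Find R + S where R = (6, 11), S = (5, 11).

(6, 6)

(6, 11) + (5, 11). λ = (11 - 11)/(5 - 6) ≡ 0/16 mod 17. 16⁻¹ ≡ 16 (mod 17), so λ ≡ 0.
  x = λ² - 6 - 5 = 0 - 11 ≡ 6; y = λ·(6 - 6) - 11 ≡ 6. → (6, 6)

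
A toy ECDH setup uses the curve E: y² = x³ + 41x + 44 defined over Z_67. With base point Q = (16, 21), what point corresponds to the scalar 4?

Double-and-add on 4 = (100)₂. Start with Q = (16, 21) for the leading 1-bit.
double: tangent at (16, 21): λ = (3·16² + 41)/(2·21) ≡ 5/42. 42⁻¹ ≡ 8 (mod 67) since 42·8 = 336 ≡ 1, so λ ≡ 5·8 ≡ 40.
  x = λ² - 16 - 16 = 1600 - 32 ≡ 27; y = λ·(16 - 27) - 21 ≡ 8. → (27, 8)
double: tangent at (27, 8): λ = (3·27² + 41)/(2·8) ≡ 17/16. 16⁻¹ ≡ 21 (mod 67), so λ ≡ 17·21 ≡ 22.
  x = λ² - 27 - 27 = 484 - 54 ≡ 28; y = λ·(27 - 28) - 8 ≡ 37. → (28, 37)

(28, 37)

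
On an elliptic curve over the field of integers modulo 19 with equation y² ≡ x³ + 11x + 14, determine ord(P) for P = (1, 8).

5

2P: tangent at (1, 8): λ = (3·1² + 11)/(2·8) ≡ 14/16. 16⁻¹ ≡ 6 (mod 19), so λ ≡ 14·6 ≡ 8.
  x = λ² - 1 - 1 = 64 - 2 ≡ 5; y = λ·(1 - 5) - 8 ≡ 17. → (5, 17)
3P: (5, 17) + (1, 8). λ = (8 - 17)/(1 - 5) ≡ 10/15 mod 19. 15⁻¹ ≡ 14 (mod 19), so λ ≡ 7.
  x = λ² - 5 - 1 = 49 - 6 ≡ 5; y = λ·(5 - 5) - 17 ≡ 2. → (5, 2)
4P: (5, 2) + (1, 8). λ = (8 - 2)/(1 - 5) ≡ 6/15 mod 19. 15⁻¹ ≡ 14 (mod 19) since 15·14 = 210 ≡ 1, so λ ≡ 8.
  x = λ² - 5 - 1 = 64 - 6 ≡ 1; y = λ·(5 - 1) - 2 ≡ 11. → (1, 11)
5P: (1, 11) + (1, 8): same x and y₁ ≡ -y₂, so the sum is ∞.
5P = ∞, so the order is 5.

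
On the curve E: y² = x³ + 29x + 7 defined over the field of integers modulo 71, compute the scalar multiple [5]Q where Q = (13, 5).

Double-and-add on 5 = (101)₂. Start with Q = (13, 5) for the leading 1-bit.
double: tangent at (13, 5): λ = (3·13² + 29)/(2·5) ≡ 39/10. 10⁻¹ ≡ 64 (mod 71), so λ ≡ 39·64 ≡ 11.
  x = λ² - 13 - 13 = 121 - 26 ≡ 24; y = λ·(13 - 24) - 5 ≡ 16. → (24, 16)
double: tangent at (24, 16): λ = (3·24² + 29)/(2·16) ≡ 53/32. 32⁻¹ ≡ 20 (mod 71) since 32·20 = 640 ≡ 1, so λ ≡ 53·20 ≡ 66.
  x = λ² - 24 - 24 = 4356 - 48 ≡ 48; y = λ·(24 - 48) - 16 ≡ 33. → (48, 33)
add Q: (48, 33) + (13, 5). λ = (5 - 33)/(13 - 48) ≡ 43/36 mod 71. 36⁻¹ ≡ 2 (mod 71), so λ ≡ 15.
  x = λ² - 48 - 13 = 225 - 61 ≡ 22; y = λ·(48 - 22) - 33 ≡ 2. → (22, 2)

(22, 2)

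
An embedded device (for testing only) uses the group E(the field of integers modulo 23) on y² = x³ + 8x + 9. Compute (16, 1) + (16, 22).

The two points share x = 16 and their y-coordinates satisfy 1 + 22 ≡ 0 (mod 23), so they are inverses. Their sum is 𝒪.

O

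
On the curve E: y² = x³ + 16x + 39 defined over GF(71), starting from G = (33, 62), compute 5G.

(55, 35)

Repeated addition: build up to 5G.
2G: tangent at (33, 62): λ = (3·33² + 16)/(2·62) ≡ 17/53. 53⁻¹ ≡ 67 (mod 71) since 53·67 = 3551 ≡ 1, so λ ≡ 17·67 ≡ 3.
  x = λ² - 33 - 33 = 9 - 66 ≡ 14; y = λ·(33 - 14) - 62 ≡ 66. → (14, 66)
3G: (14, 66) + (33, 62). λ = (62 - 66)/(33 - 14) ≡ 67/19 mod 71. 19⁻¹ ≡ 15 (mod 71), so λ ≡ 11.
  x = λ² - 14 - 33 = 121 - 47 ≡ 3; y = λ·(14 - 3) - 66 ≡ 55. → (3, 55)
4G: (3, 55) + (33, 62). λ = (62 - 55)/(33 - 3) ≡ 7/30 mod 71. 30⁻¹ ≡ 45 (mod 71), so λ ≡ 31.
  x = λ² - 3 - 33 = 961 - 36 ≡ 2; y = λ·(3 - 2) - 55 ≡ 47. → (2, 47)
5G: (2, 47) + (33, 62). λ = (62 - 47)/(33 - 2) ≡ 15/31 mod 71. 31⁻¹ ≡ 55 (mod 71) since 31·55 = 1705 ≡ 1, so λ ≡ 44.
  x = λ² - 2 - 33 = 1936 - 35 ≡ 55; y = λ·(2 - 55) - 47 ≡ 35. → (55, 35)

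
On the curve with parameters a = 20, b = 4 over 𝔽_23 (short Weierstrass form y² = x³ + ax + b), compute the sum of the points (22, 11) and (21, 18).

(6, 15)

(22, 11) + (21, 18). λ = (18 - 11)/(21 - 22) ≡ 7/22 mod 23. 22⁻¹ ≡ 22 (mod 23), so λ ≡ 16.
  x = λ² - 22 - 21 = 256 - 43 ≡ 6; y = λ·(22 - 6) - 11 ≡ 15. → (6, 15)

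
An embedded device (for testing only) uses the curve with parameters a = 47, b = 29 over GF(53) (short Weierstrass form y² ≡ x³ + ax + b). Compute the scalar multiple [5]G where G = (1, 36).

(45, 28)

Repeated addition: build up to 5G.
2G: tangent at (1, 36): λ = (3·1² + 47)/(2·36) ≡ 50/19. 19⁻¹ ≡ 14 (mod 53), so λ ≡ 50·14 ≡ 11.
  x = λ² - 1 - 1 = 121 - 2 ≡ 13; y = λ·(1 - 13) - 36 ≡ 44. → (13, 44)
3G: (13, 44) + (1, 36). λ = (36 - 44)/(1 - 13) ≡ 45/41 mod 53. 41⁻¹ ≡ 22 (mod 53), so λ ≡ 36.
  x = λ² - 13 - 1 = 1296 - 14 ≡ 10; y = λ·(13 - 10) - 44 ≡ 11. → (10, 11)
4G: (10, 11) + (1, 36). λ = (36 - 11)/(1 - 10) ≡ 25/44 mod 53. 44⁻¹ ≡ 47 (mod 53), so λ ≡ 9.
  x = λ² - 10 - 1 = 81 - 11 ≡ 17; y = λ·(10 - 17) - 11 ≡ 32. → (17, 32)
5G: (17, 32) + (1, 36). λ = (36 - 32)/(1 - 17) ≡ 4/37 mod 53. 37⁻¹ ≡ 43 (mod 53) since 37·43 = 1591 ≡ 1, so λ ≡ 13.
  x = λ² - 17 - 1 = 169 - 18 ≡ 45; y = λ·(17 - 45) - 32 ≡ 28. → (45, 28)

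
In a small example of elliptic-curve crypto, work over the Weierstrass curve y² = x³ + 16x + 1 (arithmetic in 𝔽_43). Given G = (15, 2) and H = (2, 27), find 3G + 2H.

(15, 2)

First 3G:
Repeated addition: build up to 3G.
2G: tangent at (15, 2): λ = (3·15² + 16)/(2·2) ≡ 3/4. 4⁻¹ ≡ 11 (mod 43) since 4·11 = 44 ≡ 1, so λ ≡ 3·11 ≡ 33.
  x = λ² - 15 - 15 = 1089 - 30 ≡ 27; y = λ·(15 - 27) - 2 ≡ 32. → (27, 32)
3G: (27, 32) + (15, 2). λ = (2 - 32)/(15 - 27) ≡ 13/31 mod 43. 31⁻¹ ≡ 25 (mod 43) since 31·25 = 775 ≡ 1, so λ ≡ 24.
  x = λ² - 27 - 15 = 576 - 42 ≡ 18; y = λ·(27 - 18) - 32 ≡ 12. → (18, 12)
3G = (18, 12).
Next 2H:
Repeated addition: build up to 2H.
2H: tangent at (2, 27): λ = (3·2² + 16)/(2·27) ≡ 28/11. 11⁻¹ ≡ 4 (mod 43), so λ ≡ 28·4 ≡ 26.
  x = λ² - 2 - 2 = 676 - 4 ≡ 27; y = λ·(2 - 27) - 27 ≡ 11. → (27, 11)
2H = (27, 11).
Finally 3G + 2H:
(18, 12) + (27, 11). λ = (11 - 12)/(27 - 18) ≡ 42/9 mod 43. 9⁻¹ ≡ 24 (mod 43) since 9·24 = 216 ≡ 1, so λ ≡ 19.
  x = λ² - 18 - 27 = 361 - 45 ≡ 15; y = λ·(18 - 15) - 12 ≡ 2. → (15, 2)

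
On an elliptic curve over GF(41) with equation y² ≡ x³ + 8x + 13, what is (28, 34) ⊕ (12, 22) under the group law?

(40, 39)

(28, 34) + (12, 22). λ = (22 - 34)/(12 - 28) ≡ 29/25 mod 41. 25⁻¹ ≡ 23 (mod 41), so λ ≡ 11.
  x = λ² - 28 - 12 = 121 - 40 ≡ 40; y = λ·(28 - 40) - 34 ≡ 39. → (40, 39)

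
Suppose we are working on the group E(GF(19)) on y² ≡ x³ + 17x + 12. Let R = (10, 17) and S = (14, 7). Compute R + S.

(10, 17) + (14, 7). λ = (7 - 17)/(14 - 10) ≡ 9/4 mod 19. 4⁻¹ ≡ 5 (mod 19), so λ ≡ 7.
  x = λ² - 10 - 14 = 49 - 24 ≡ 6; y = λ·(10 - 6) - 17 ≡ 11. → (6, 11)

(6, 11)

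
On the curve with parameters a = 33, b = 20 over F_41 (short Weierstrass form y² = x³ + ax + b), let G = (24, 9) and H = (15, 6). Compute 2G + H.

First 2G:
Repeated addition: build up to 2G.
2G: tangent at (24, 9): λ = (3·24² + 33)/(2·9) ≡ 39/18. 18⁻¹ ≡ 16 (mod 41), so λ ≡ 39·16 ≡ 9.
  x = λ² - 24 - 24 = 81 - 48 ≡ 33; y = λ·(24 - 33) - 9 ≡ 33. → (33, 33)
2G = (33, 33).
Finally 2G + H:
(33, 33) + (15, 6). λ = (6 - 33)/(15 - 33) ≡ 14/23 mod 41. 23⁻¹ ≡ 25 (mod 41), so λ ≡ 22.
  x = λ² - 33 - 15 = 484 - 48 ≡ 26; y = λ·(33 - 26) - 33 ≡ 39. → (26, 39)

(26, 39)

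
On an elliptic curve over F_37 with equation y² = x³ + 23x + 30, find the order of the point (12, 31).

2P: tangent at (12, 31): λ = (3·12² + 23)/(2·31) ≡ 11/25. 25⁻¹ ≡ 3 (mod 37) since 25·3 = 75 ≡ 1, so λ ≡ 11·3 ≡ 33.
  x = λ² - 12 - 12 = 1089 - 24 ≡ 29; y = λ·(12 - 29) - 31 ≡ 0. → (29, 0)
3P: (29, 0) + (12, 31). λ = (31 - 0)/(12 - 29) ≡ 31/20 mod 37. 20⁻¹ ≡ 13 (mod 37) since 20·13 = 260 ≡ 1, so λ ≡ 33.
  x = λ² - 29 - 12 = 1089 - 41 ≡ 12; y = λ·(29 - 12) - 0 ≡ 6. → (12, 6)
4P: (12, 6) + (12, 31): same x and y₁ ≡ -y₂, so the sum is the point at infinity.
4P = the point at infinity, so the order is 4.

4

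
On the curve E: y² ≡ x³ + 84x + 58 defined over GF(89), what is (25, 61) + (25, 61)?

tangent at (25, 61): λ = (3·25² + 84)/(2·61) ≡ 1/33. 33⁻¹ ≡ 27 (mod 89), so λ ≡ 1·27 ≡ 27.
  x = λ² - 25 - 25 = 729 - 50 ≡ 56; y = λ·(25 - 56) - 61 ≡ 81. → (56, 81)

(56, 81)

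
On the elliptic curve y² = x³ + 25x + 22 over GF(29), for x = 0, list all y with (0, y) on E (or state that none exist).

14, 15

x³ + 25x + 22 = 22 ≡ 22 (mod 29).
Square roots of 22 mod 29: 14 and 15 (since 14² = 196 ≡ 22).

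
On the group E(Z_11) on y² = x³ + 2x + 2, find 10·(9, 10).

Write G = (9, 10).
Repeated addition: build up to 10G.
2G: tangent at (9, 10): λ = (3·9² + 2)/(2·10) ≡ 3/9. 9⁻¹ ≡ 5 (mod 11) since 9·5 = 45 ≡ 1, so λ ≡ 3·5 ≡ 4.
  x = λ² - 9 - 9 = 16 - 18 ≡ 9; y = λ·(9 - 9) - 10 ≡ 1. → (9, 1)
3G: (9, 1) + (9, 10): same x and y₁ ≡ -y₂, so the sum is ∞.
4G: ∞ + (9, 10) = (9, 10) (identity).
5G: tangent at (9, 10): λ = (3·9² + 2)/(2·10) ≡ 3/9. 9⁻¹ ≡ 5 (mod 11) since 9·5 = 45 ≡ 1, so λ ≡ 3·5 ≡ 4.
  x = λ² - 9 - 9 = 16 - 18 ≡ 9; y = λ·(9 - 9) - 10 ≡ 1. → (9, 1)
6G: (9, 1) + (9, 10): same x and y₁ ≡ -y₂, so the sum is ∞.
7G: ∞ + (9, 10) = (9, 10) (identity).
8G: tangent at (9, 10): λ = (3·9² + 2)/(2·10) ≡ 3/9. 9⁻¹ ≡ 5 (mod 11), so λ ≡ 3·5 ≡ 4.
  x = λ² - 9 - 9 = 16 - 18 ≡ 9; y = λ·(9 - 9) - 10 ≡ 1. → (9, 1)
9G: (9, 1) + (9, 10): same x and y₁ ≡ -y₂, so the sum is ∞.
10G: ∞ + (9, 10) = (9, 10) (identity).

(9, 10)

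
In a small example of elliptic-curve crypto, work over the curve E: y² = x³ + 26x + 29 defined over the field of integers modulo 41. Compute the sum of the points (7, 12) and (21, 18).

(7, 12) + (21, 18). λ = (18 - 12)/(21 - 7) ≡ 6/14 mod 41. 14⁻¹ ≡ 3 (mod 41), so λ ≡ 18.
  x = λ² - 7 - 21 = 324 - 28 ≡ 9; y = λ·(7 - 9) - 12 ≡ 34. → (9, 34)

(9, 34)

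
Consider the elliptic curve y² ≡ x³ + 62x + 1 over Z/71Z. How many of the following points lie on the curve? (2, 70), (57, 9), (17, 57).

1

(2, 70): 70² ≡ 1, rhs ≡ 62 → off.
(57, 9): 9² ≡ 10, rhs ≡ 10 → on.
(17, 57): 57² ≡ 54, rhs ≡ 4 → off.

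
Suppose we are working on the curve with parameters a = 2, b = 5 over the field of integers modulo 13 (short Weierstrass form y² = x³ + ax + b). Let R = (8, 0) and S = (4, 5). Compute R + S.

(8, 0) + (4, 5). λ = (5 - 0)/(4 - 8) ≡ 5/9 mod 13. 9⁻¹ ≡ 3 (mod 13), so λ ≡ 2.
  x = λ² - 8 - 4 = 4 - 12 ≡ 5; y = λ·(8 - 5) - 0 ≡ 6. → (5, 6)

(5, 6)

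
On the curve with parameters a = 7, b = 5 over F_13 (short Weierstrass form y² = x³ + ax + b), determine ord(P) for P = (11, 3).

2P: tangent at (11, 3): λ = (3·11² + 7)/(2·3) ≡ 6/6. 6⁻¹ ≡ 11 (mod 13) since 6·11 = 66 ≡ 1, so λ ≡ 6·11 ≡ 1.
  x = λ² - 11 - 11 = 1 - 22 ≡ 5; y = λ·(11 - 5) - 3 ≡ 3. → (5, 3)
3P: (5, 3) + (11, 3). λ = (3 - 3)/(11 - 5) ≡ 0/6 mod 13. 6⁻¹ ≡ 11 (mod 13), so λ ≡ 0.
  x = λ² - 5 - 11 = 0 - 16 ≡ 10; y = λ·(5 - 10) - 3 ≡ 10. → (10, 10)
4P: (10, 10) + (11, 3). λ = (3 - 10)/(11 - 10) ≡ 6/1 mod 13. 1⁻¹ ≡ 1 (mod 13), so λ ≡ 6.
  x = λ² - 10 - 11 = 36 - 21 ≡ 2; y = λ·(10 - 2) - 10 ≡ 12. → (2, 12)
5P: (2, 12) + (11, 3). λ = (3 - 12)/(11 - 2) ≡ 4/9 mod 13. 9⁻¹ ≡ 3 (mod 13) since 9·3 = 27 ≡ 1, so λ ≡ 12.
  x = λ² - 2 - 11 = 144 - 13 ≡ 1; y = λ·(2 - 1) - 12 ≡ 0. → (1, 0)
6P: (1, 0) + (11, 3). λ = (3 - 0)/(11 - 1) ≡ 3/10 mod 13. 10⁻¹ ≡ 4 (mod 13), so λ ≡ 12.
  x = λ² - 1 - 11 = 144 - 12 ≡ 2; y = λ·(1 - 2) - 0 ≡ 1. → (2, 1)
7P: (2, 1) + (11, 3). λ = (3 - 1)/(11 - 2) ≡ 2/9 mod 13. 9⁻¹ ≡ 3 (mod 13) since 9·3 = 27 ≡ 1, so λ ≡ 6.
  x = λ² - 2 - 11 = 36 - 13 ≡ 10; y = λ·(2 - 10) - 1 ≡ 3. → (10, 3)
8P: (10, 3) + (11, 3). λ = (3 - 3)/(11 - 10) ≡ 0/1 mod 13. 1⁻¹ ≡ 1 (mod 13), so λ ≡ 0.
  x = λ² - 10 - 11 = 0 - 21 ≡ 5; y = λ·(10 - 5) - 3 ≡ 10. → (5, 10)
9P: (5, 10) + (11, 3). λ = (3 - 10)/(11 - 5) ≡ 6/6 mod 13. 6⁻¹ ≡ 11 (mod 13) since 6·11 = 66 ≡ 1, so λ ≡ 1.
  x = λ² - 5 - 11 = 1 - 16 ≡ 11; y = λ·(5 - 11) - 10 ≡ 10. → (11, 10)
10P: (11, 10) + (11, 3): same x and y₁ ≡ -y₂, so the sum is O.
10P = O, so the order is 10.

10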